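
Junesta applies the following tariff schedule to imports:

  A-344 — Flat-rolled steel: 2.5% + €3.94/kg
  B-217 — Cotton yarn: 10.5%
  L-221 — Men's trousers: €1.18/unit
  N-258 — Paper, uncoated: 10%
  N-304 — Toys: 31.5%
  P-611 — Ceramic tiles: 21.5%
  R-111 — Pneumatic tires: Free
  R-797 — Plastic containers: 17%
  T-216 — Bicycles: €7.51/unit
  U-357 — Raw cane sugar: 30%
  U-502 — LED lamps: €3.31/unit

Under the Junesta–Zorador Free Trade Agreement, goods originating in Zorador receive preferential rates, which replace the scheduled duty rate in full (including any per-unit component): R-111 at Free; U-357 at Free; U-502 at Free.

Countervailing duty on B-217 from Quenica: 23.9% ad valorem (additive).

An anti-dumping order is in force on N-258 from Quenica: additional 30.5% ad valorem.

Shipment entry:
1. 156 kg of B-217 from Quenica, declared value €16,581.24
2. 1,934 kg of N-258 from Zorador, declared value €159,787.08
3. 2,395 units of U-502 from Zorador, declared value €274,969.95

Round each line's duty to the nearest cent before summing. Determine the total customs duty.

€21,682.66

Line 1 (B-217, Quenica, 156 kg, €16,581.24):
Base rate for B-217 is 10.5%.
Additional duty on B-217 from Quenica: +23.9%. Applied ad valorem rate: 10.5% + 23.9% = 34.4%.
Duty = €16,581.24 × 34.4% = €5,703.95.
Line 2 (N-258, Zorador, 1,934 kg, €159,787.08):
Base rate for N-258 is 10%.
Origin Zorador is the FTA partner but N-258 is not on the preference list; base rate stands.
The additional-duty order on N-258 targets Quenica, not Zorador; it does not apply.
Duty = €159,787.08 × 10% = €15,978.71.
Line 3 (U-502, Zorador, 2,395 units, €274,969.95):
Base rate for U-502 is €3.31/unit.
Origin Zorador qualifies under the Junesta–Zorador agreement and U-502 is covered: preferential rate Free applies instead.
Duty = €274,969.95 × 0% = €0.00.
Total = €5,703.95 + €15,978.71 + €0.00 = €21,682.66.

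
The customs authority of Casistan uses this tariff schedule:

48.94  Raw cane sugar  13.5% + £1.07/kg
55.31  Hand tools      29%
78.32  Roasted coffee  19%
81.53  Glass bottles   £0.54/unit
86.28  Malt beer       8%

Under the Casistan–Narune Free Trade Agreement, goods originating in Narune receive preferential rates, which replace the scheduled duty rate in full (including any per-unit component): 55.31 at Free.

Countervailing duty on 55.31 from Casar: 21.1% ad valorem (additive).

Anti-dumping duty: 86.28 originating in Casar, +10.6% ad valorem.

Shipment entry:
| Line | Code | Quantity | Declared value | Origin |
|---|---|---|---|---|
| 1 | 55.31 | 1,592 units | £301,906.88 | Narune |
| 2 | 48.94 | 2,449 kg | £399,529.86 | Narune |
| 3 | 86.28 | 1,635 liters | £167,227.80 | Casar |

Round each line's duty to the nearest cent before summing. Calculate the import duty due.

£87,661.33

Line 1 (55.31, Narune, 1,592 units, £301,906.88):
Base rate for 55.31 is 29%.
Origin Narune qualifies under the Casistan–Narune agreement and 55.31 is covered: preferential rate Free applies instead.
The additional-duty order on 55.31 targets Casar, not Narune; it does not apply.
Duty = £301,906.88 × 0% = £0.00.
Line 2 (48.94, Narune, 2,449 kg, £399,529.86):
Base rate for 48.94 is 13.5% + £1.07/kg.
Origin Narune is the FTA partner but 48.94 is not on the preference list; base rate stands.
Duty = £399,529.86 × 13.5% + 2,449 × £1.07 = £56,556.96.
Line 3 (86.28, Casar, 1,635 liters, £167,227.80):
Base rate for 86.28 is 8%.
Additional duty on 86.28 from Casar: +10.6%. Applied ad valorem rate: 8% + 10.6% = 18.6%.
Duty = £167,227.80 × 18.6% = £31,104.37.
Total = £0.00 + £56,556.96 + £31,104.37 = £87,661.33.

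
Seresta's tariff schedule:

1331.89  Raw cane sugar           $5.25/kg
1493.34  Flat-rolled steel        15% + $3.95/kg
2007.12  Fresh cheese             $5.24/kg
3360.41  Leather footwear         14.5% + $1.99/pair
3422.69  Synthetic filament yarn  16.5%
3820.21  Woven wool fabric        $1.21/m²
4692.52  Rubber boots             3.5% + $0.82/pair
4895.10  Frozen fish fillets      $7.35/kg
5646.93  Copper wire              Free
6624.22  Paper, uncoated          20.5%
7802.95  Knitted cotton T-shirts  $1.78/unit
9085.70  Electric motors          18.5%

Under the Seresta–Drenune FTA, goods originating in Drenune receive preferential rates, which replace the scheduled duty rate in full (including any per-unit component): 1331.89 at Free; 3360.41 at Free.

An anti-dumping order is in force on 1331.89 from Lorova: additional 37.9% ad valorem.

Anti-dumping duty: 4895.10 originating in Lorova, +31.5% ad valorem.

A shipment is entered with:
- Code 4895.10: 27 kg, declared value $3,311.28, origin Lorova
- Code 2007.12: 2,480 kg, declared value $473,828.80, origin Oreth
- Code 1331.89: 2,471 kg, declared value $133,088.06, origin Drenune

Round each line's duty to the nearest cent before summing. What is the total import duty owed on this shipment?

$14,236.70

Line 1 (4895.10, Lorova, 27 kg, $3,311.28):
Base rate for 4895.10 is $7.35/kg.
Additional duty on 4895.10 from Lorova: +31.5% ad valorem. Applied ad valorem rate = 31.5%.
Duty = $3,311.28 × 31.5% + 27 × $7.35 = $1,241.50.
Line 2 (2007.12, Oreth, 2,480 kg, $473,828.80):
Base rate for 2007.12 is $5.24/kg.
Duty = 2,480 × $5.24 = $12,995.20.
Line 3 (1331.89, Drenune, 2,471 kg, $133,088.06):
Base rate for 1331.89 is $5.25/kg.
Origin Drenune qualifies under the Seresta–Drenune agreement and 1331.89 is covered: preferential rate Free applies instead.
The additional-duty order on 1331.89 targets Lorova, not Drenune; it does not apply.
Duty = $133,088.06 × 0% = $0.00.
Total = $1,241.50 + $12,995.20 + $0.00 = $14,236.70.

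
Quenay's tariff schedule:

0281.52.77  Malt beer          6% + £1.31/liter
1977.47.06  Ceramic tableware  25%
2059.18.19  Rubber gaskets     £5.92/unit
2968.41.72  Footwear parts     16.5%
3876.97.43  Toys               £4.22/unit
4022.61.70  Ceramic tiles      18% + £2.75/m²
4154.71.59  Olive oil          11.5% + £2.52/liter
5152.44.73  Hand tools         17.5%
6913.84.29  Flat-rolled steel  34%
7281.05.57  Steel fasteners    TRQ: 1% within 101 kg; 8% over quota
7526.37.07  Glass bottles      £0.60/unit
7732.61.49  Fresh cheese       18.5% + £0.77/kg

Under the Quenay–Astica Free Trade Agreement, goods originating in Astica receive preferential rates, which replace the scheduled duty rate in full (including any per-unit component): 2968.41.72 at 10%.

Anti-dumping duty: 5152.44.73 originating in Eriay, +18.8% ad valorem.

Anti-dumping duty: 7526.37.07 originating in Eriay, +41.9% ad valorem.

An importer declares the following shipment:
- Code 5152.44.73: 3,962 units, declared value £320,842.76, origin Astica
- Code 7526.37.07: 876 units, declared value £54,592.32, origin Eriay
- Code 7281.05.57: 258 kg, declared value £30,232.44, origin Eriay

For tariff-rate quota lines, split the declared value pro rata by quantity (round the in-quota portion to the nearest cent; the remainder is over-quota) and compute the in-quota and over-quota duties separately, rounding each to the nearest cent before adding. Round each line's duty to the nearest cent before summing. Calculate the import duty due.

£81,137.39

Line 1 (5152.44.73, Astica, 3,962 units, £320,842.76):
Base rate for 5152.44.73 is 17.5%.
Origin Astica is the FTA partner but 5152.44.73 is not on the preference list; base rate stands.
The additional-duty order on 5152.44.73 targets Eriay, not Astica; it does not apply.
Duty = £320,842.76 × 17.5% = £56,147.48.
Line 2 (7526.37.07, Eriay, 876 units, £54,592.32):
Base rate for 7526.37.07 is £0.60/unit.
Additional duty on 7526.37.07 from Eriay: +41.9% ad valorem. Applied ad valorem rate = 41.9%.
Duty = £54,592.32 × 41.9% + 876 × £0.60 = £23,399.78.
Line 3 (7281.05.57, Eriay, 258 kg, £30,232.44):
Code 7281.05.57 is under a tariff-rate quota (threshold 101 kg). In-quota: 101 kg at 1%; over-quota: 157 kg at 8%.
Pro-rata value split: in-quota = £30,232.44 × 101/258 = £11,835.18; over-quota = £30,232.44 − £11,835.18 = £18,397.26.
In-quota duty = £11,835.18 × 1% = £118.35. Over-quota duty = £18,397.26 × 8% = £1,471.78.
Line duty = £118.35 + £1,471.78 = £1,590.13.
Total = £56,147.48 + £23,399.78 + £1,590.13 = £81,137.39.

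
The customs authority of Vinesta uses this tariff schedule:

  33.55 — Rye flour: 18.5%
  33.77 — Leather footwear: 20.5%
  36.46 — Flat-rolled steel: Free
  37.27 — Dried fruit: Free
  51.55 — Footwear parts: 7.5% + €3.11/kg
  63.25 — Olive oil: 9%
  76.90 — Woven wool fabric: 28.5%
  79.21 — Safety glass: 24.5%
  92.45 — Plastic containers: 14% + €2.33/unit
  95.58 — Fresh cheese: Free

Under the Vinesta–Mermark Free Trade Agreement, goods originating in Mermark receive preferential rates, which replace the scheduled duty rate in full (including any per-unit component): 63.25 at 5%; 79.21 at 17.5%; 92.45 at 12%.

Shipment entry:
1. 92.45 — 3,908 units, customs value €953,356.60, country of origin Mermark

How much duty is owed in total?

€114,402.79

Line 1 (92.45, Mermark, 3,908 units, €953,356.60):
Base rate for 92.45 is 14% + €2.33/unit.
Origin Mermark qualifies under the Vinesta–Mermark agreement and 92.45 is covered: preferential rate 12% applies instead.
Duty = €953,356.60 × 12% = €114,402.79.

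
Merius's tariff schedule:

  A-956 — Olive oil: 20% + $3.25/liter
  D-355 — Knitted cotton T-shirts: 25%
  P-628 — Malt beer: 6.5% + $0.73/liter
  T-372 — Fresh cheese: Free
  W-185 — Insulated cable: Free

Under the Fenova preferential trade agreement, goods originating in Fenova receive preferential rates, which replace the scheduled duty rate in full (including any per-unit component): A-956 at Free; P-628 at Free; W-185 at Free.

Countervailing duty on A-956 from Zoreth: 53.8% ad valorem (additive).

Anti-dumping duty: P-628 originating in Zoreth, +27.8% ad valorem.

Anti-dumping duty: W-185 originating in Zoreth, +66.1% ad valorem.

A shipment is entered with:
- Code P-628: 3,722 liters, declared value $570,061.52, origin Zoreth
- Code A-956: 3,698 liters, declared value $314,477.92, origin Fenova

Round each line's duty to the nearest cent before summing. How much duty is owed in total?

$198,248.16

Line 1 (P-628, Zoreth, 3,722 liters, $570,061.52):
Base rate for P-628 is 6.5% + $0.73/liter.
P-628 has an FTA preferential rate, but origin Zoreth is not Fenova; base rate stands.
Additional duty on P-628 from Zoreth: +27.8%. Applied ad valorem rate: 6.5% + 27.8% = 34.3%.
Duty = $570,061.52 × 34.3% + 3,722 × $0.73 = $198,248.16.
Line 2 (A-956, Fenova, 3,698 liters, $314,477.92):
Base rate for A-956 is 20% + $3.25/liter.
Origin Fenova qualifies under the Merius–Fenova agreement and A-956 is covered: preferential rate Free applies instead.
The additional-duty order on A-956 targets Zoreth, not Fenova; it does not apply.
Duty = $314,477.92 × 0% = $0.00.
Total = $198,248.16 + $0.00 = $198,248.16.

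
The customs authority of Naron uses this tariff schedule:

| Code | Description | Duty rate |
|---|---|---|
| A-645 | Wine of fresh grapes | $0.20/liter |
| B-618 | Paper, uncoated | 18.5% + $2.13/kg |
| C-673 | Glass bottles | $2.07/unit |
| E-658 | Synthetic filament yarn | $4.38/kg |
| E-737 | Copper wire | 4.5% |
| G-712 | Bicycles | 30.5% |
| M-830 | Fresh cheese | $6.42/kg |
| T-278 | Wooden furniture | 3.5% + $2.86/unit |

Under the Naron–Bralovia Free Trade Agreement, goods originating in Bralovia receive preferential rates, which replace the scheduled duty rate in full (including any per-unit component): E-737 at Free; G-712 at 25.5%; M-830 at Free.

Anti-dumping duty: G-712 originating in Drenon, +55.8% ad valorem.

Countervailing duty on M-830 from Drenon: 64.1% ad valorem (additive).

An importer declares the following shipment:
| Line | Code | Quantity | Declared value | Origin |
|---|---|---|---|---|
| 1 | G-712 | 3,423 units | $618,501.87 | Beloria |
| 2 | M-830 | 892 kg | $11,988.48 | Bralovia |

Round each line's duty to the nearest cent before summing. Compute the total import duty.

$188,643.07

Line 1 (G-712, Beloria, 3,423 units, $618,501.87):
Base rate for G-712 is 30.5%.
G-712 has an FTA preferential rate, but origin Beloria is not Bralovia; base rate stands.
The additional-duty order on G-712 targets Drenon, not Beloria; it does not apply.
Duty = $618,501.87 × 30.5% = $188,643.07.
Line 2 (M-830, Bralovia, 892 kg, $11,988.48):
Base rate for M-830 is $6.42/kg.
Origin Bralovia qualifies under the Naron–Bralovia agreement and M-830 is covered: preferential rate Free applies instead.
The additional-duty order on M-830 targets Drenon, not Bralovia; it does not apply.
Duty = $11,988.48 × 0% = $0.00.
Total = $188,643.07 + $0.00 = $188,643.07.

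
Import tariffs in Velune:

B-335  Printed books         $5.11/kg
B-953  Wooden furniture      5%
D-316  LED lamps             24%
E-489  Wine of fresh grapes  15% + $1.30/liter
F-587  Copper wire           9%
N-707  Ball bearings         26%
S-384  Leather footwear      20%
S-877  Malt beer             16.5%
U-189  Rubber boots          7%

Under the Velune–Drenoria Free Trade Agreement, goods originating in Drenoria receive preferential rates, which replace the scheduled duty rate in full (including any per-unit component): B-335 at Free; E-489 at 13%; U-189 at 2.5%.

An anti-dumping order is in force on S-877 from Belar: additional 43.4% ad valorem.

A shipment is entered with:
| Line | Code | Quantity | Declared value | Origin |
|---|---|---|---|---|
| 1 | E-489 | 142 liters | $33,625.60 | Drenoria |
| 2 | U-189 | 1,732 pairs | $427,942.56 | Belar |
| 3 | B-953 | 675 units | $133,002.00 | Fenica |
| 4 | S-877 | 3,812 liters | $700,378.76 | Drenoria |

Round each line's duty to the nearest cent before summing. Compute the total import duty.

$156,539.91

Line 1 (E-489, Drenoria, 142 liters, $33,625.60):
Base rate for E-489 is 15% + $1.30/liter.
Origin Drenoria qualifies under the Velune–Drenoria agreement and E-489 is covered: preferential rate 13% applies instead.
Duty = $33,625.60 × 13% = $4,371.33.
Line 2 (U-189, Belar, 1,732 pairs, $427,942.56):
Base rate for U-189 is 7%.
U-189 has an FTA preferential rate, but origin Belar is not Drenoria; base rate stands.
Duty = $427,942.56 × 7% = $29,955.98.
Line 3 (B-953, Fenica, 675 units, $133,002.00):
Base rate for B-953 is 5%.
Duty = $133,002.00 × 5% = $6,650.10.
Line 4 (S-877, Drenoria, 3,812 liters, $700,378.76):
Base rate for S-877 is 16.5%.
Origin Drenoria is the FTA partner but S-877 is not on the preference list; base rate stands.
The additional-duty order on S-877 targets Belar, not Drenoria; it does not apply.
Duty = $700,378.76 × 16.5% = $115,562.50.
Total = $4,371.33 + $29,955.98 + $6,650.10 + $115,562.50 = $156,539.91.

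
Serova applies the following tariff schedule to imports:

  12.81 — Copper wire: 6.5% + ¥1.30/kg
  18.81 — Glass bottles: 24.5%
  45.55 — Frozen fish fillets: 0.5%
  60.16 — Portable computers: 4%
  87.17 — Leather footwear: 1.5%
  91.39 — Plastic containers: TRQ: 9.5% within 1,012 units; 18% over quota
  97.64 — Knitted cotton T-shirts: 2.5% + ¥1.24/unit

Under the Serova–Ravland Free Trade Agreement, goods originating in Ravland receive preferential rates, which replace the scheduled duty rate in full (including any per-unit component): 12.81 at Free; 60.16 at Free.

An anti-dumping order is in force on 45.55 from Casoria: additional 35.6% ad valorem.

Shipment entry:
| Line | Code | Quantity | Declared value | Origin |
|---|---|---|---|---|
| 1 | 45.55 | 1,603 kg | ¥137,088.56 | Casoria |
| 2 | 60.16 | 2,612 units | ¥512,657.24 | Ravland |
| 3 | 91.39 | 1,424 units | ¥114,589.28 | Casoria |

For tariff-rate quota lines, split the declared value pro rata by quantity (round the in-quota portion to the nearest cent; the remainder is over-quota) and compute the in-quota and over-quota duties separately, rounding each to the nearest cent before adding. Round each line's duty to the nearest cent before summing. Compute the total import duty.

Line 1 (45.55, Casoria, 1,603 kg, ¥137,088.56):
Base rate for 45.55 is 0.5%.
Additional duty on 45.55 from Casoria: +35.6%. Applied ad valorem rate: 0.5% + 35.6% = 36.1%.
Duty = ¥137,088.56 × 36.1% = ¥49,488.97.
Line 2 (60.16, Ravland, 2,612 units, ¥512,657.24):
Base rate for 60.16 is 4%.
Origin Ravland qualifies under the Serova–Ravland agreement and 60.16 is covered: preferential rate Free applies instead.
Duty = ¥512,657.24 × 0% = ¥0.00.
Line 3 (91.39, Casoria, 1,424 units, ¥114,589.28):
Code 91.39 is under a tariff-rate quota (threshold 1,012 units). In-quota: 1,012 units at 9.5%; over-quota: 412 units at 18%.
Pro-rata value split: in-quota = ¥114,589.28 × 1,012/1,424 = ¥81,435.64; over-quota = ¥114,589.28 − ¥81,435.64 = ¥33,153.64.
In-quota duty = ¥81,435.64 × 9.5% = ¥7,736.39. Over-quota duty = ¥33,153.64 × 18% = ¥5,967.66.
Line duty = ¥7,736.39 + ¥5,967.66 = ¥13,704.05.
Total = ¥49,488.97 + ¥0.00 + ¥13,704.05 = ¥63,193.02.

¥63,193.02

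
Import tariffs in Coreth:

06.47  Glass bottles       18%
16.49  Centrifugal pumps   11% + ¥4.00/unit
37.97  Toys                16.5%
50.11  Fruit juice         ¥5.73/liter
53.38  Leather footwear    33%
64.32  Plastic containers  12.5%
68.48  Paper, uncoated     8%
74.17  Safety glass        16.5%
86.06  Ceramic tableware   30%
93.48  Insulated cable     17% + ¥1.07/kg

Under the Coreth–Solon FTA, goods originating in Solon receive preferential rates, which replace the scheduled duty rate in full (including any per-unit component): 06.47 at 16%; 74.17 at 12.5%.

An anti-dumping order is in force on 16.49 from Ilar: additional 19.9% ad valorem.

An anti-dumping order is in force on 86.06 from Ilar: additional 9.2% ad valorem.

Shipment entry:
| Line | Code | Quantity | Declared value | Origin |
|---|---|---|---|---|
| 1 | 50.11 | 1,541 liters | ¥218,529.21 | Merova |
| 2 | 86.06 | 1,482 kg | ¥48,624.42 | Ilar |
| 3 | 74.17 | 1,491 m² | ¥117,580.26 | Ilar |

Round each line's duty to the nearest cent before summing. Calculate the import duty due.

¥47,291.44

Line 1 (50.11, Merova, 1,541 liters, ¥218,529.21):
Base rate for 50.11 is ¥5.73/liter.
Duty = 1,541 × ¥5.73 = ¥8,829.93.
Line 2 (86.06, Ilar, 1,482 kg, ¥48,624.42):
Base rate for 86.06 is 30%.
Additional duty on 86.06 from Ilar: +9.2%. Applied ad valorem rate: 30% + 9.2% = 39.2%.
Duty = ¥48,624.42 × 39.2% = ¥19,060.77.
Line 3 (74.17, Ilar, 1,491 m², ¥117,580.26):
Base rate for 74.17 is 16.5%.
74.17 has an FTA preferential rate, but origin Ilar is not Solon; base rate stands.
Duty = ¥117,580.26 × 16.5% = ¥19,400.74.
Total = ¥8,829.93 + ¥19,060.77 + ¥19,400.74 = ¥47,291.44.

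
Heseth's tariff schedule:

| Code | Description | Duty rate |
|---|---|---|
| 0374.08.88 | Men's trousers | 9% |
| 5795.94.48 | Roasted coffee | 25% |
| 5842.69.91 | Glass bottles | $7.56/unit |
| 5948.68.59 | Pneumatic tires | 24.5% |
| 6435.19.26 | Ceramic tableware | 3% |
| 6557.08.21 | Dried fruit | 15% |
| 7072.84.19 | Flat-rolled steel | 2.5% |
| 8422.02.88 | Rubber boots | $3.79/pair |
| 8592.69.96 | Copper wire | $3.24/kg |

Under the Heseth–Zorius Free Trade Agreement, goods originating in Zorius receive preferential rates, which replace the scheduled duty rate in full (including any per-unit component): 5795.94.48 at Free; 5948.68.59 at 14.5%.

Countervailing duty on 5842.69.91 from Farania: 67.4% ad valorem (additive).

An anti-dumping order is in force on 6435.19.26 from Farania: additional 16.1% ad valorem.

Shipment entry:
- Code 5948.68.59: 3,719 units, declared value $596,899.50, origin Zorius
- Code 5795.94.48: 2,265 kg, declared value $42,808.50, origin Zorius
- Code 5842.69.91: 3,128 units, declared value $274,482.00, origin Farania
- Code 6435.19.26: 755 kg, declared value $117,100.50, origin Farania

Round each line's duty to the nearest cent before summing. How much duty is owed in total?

Line 1 (5948.68.59, Zorius, 3,719 units, $596,899.50):
Base rate for 5948.68.59 is 24.5%.
Origin Zorius qualifies under the Heseth–Zorius agreement and 5948.68.59 is covered: preferential rate 14.5% applies instead.
Duty = $596,899.50 × 14.5% = $86,550.43.
Line 2 (5795.94.48, Zorius, 2,265 kg, $42,808.50):
Base rate for 5795.94.48 is 25%.
Origin Zorius qualifies under the Heseth–Zorius agreement and 5795.94.48 is covered: preferential rate Free applies instead.
Duty = $42,808.50 × 0% = $0.00.
Line 3 (5842.69.91, Farania, 3,128 units, $274,482.00):
Base rate for 5842.69.91 is $7.56/unit.
Additional duty on 5842.69.91 from Farania: +67.4% ad valorem. Applied ad valorem rate = 67.4%.
Duty = $274,482.00 × 67.4% + 3,128 × $7.56 = $208,648.55.
Line 4 (6435.19.26, Farania, 755 kg, $117,100.50):
Base rate for 6435.19.26 is 3%.
Additional duty on 6435.19.26 from Farania: +16.1%. Applied ad valorem rate: 3% + 16.1% = 19.1%.
Duty = $117,100.50 × 19.1% = $22,366.20.
Total = $86,550.43 + $0.00 + $208,648.55 + $22,366.20 = $317,565.18.

$317,565.18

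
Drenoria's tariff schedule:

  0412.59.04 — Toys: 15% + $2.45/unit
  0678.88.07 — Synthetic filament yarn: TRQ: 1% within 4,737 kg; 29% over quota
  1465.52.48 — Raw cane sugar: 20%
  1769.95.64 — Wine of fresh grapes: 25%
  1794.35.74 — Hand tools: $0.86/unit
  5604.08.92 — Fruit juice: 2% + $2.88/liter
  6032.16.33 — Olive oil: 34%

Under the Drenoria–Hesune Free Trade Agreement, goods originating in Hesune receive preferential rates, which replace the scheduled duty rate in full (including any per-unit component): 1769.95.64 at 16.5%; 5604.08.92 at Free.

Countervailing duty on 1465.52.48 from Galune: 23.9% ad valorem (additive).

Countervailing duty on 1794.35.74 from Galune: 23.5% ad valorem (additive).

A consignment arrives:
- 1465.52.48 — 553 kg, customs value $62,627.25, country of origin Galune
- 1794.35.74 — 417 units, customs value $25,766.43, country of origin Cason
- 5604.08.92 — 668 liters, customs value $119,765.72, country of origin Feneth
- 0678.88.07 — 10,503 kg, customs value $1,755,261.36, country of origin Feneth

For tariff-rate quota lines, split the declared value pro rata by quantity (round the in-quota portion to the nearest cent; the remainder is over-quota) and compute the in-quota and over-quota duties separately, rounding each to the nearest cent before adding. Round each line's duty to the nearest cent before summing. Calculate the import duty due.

Line 1 (1465.52.48, Galune, 553 kg, $62,627.25):
Base rate for 1465.52.48 is 20%.
Additional duty on 1465.52.48 from Galune: +23.9%. Applied ad valorem rate: 20% + 23.9% = 43.9%.
Duty = $62,627.25 × 43.9% = $27,493.36.
Line 2 (1794.35.74, Cason, 417 units, $25,766.43):
Base rate for 1794.35.74 is $0.86/unit.
The additional-duty order on 1794.35.74 targets Galune, not Cason; it does not apply.
Duty = 417 × $0.86 = $358.62.
Line 3 (5604.08.92, Feneth, 668 liters, $119,765.72):
Base rate for 5604.08.92 is 2% + $2.88/liter.
5604.08.92 has an FTA preferential rate, but origin Feneth is not Hesune; base rate stands.
Duty = $119,765.72 × 2% + 668 × $2.88 = $4,319.15.
Line 4 (0678.88.07, Feneth, 10,503 kg, $1,755,261.36):
Code 0678.88.07 is under a tariff-rate quota (threshold 4,737 kg). In-quota: 4,737 kg at 1%; over-quota: 5,766 kg at 29%.
Pro-rata value split: in-quota = $1,755,261.36 × 4,737/10,503 = $791,647.44; over-quota = $1,755,261.36 − $791,647.44 = $963,613.92.
In-quota duty = $791,647.44 × 1% = $7,916.47. Over-quota duty = $963,613.92 × 29% = $279,448.04.
Line duty = $7,916.47 + $279,448.04 = $287,364.51.
Total = $27,493.36 + $358.62 + $4,319.15 + $287,364.51 = $319,535.64.

$319,535.64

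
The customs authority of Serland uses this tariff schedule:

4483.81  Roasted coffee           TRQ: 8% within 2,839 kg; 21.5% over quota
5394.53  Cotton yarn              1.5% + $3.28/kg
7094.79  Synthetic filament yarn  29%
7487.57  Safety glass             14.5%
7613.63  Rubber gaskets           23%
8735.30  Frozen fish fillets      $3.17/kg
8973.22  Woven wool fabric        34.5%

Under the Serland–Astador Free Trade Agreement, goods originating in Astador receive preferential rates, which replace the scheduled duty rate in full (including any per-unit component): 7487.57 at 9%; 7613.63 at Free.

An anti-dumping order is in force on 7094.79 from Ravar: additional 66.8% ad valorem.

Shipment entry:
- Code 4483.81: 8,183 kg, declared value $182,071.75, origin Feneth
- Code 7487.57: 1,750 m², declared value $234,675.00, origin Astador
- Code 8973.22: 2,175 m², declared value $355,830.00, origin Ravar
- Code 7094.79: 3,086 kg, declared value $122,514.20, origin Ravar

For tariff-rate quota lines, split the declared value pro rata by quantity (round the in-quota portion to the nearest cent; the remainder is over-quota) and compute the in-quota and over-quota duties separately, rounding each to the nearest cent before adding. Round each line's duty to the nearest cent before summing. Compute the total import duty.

$291,868.48

Line 1 (4483.81, Feneth, 8,183 kg, $182,071.75):
Code 4483.81 is under a tariff-rate quota (threshold 2,839 kg). In-quota: 2,839 kg at 8%; over-quota: 5,344 kg at 21.5%.
Pro-rata value split: in-quota = $182,071.75 × 2,839/8,183 = $63,167.75; over-quota = $182,071.75 − $63,167.75 = $118,904.00.
In-quota duty = $63,167.75 × 8% = $5,053.42. Over-quota duty = $118,904.00 × 21.5% = $25,564.36.
Line duty = $5,053.42 + $25,564.36 = $30,617.78.
Line 2 (7487.57, Astador, 1,750 m², $234,675.00):
Base rate for 7487.57 is 14.5%.
Origin Astador qualifies under the Serland–Astador agreement and 7487.57 is covered: preferential rate 9% applies instead.
Duty = $234,675.00 × 9% = $21,120.75.
Line 3 (8973.22, Ravar, 2,175 m², $355,830.00):
Base rate for 8973.22 is 34.5%.
Duty = $355,830.00 × 34.5% = $122,761.35.
Line 4 (7094.79, Ravar, 3,086 kg, $122,514.20):
Base rate for 7094.79 is 29%.
Additional duty on 7094.79 from Ravar: +66.8%. Applied ad valorem rate: 29% + 66.8% = 95.8%.
Duty = $122,514.20 × 95.8% = $117,368.60.
Total = $30,617.78 + $21,120.75 + $122,761.35 + $117,368.60 = $291,868.48.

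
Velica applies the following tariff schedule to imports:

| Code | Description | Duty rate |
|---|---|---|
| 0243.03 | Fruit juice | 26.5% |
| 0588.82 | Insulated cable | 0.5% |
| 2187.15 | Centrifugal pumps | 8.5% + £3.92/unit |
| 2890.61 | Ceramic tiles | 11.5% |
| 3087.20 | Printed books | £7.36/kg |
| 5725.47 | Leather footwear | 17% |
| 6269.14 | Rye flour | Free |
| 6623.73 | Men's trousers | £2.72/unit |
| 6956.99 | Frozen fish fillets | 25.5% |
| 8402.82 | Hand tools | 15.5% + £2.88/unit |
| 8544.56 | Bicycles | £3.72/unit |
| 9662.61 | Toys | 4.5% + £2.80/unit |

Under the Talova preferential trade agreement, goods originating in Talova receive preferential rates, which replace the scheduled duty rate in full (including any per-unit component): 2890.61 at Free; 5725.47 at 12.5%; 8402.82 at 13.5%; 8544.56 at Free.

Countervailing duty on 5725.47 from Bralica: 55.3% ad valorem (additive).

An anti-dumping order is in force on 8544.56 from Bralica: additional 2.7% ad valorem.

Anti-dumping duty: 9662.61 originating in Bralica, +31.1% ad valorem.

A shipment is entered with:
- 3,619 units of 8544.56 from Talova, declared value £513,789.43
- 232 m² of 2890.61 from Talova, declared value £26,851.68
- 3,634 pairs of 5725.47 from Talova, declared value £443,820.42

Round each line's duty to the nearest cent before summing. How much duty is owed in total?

Line 1 (8544.56, Talova, 3,619 units, £513,789.43):
Base rate for 8544.56 is £3.72/unit.
Origin Talova qualifies under the Velica–Talova agreement and 8544.56 is covered: preferential rate Free applies instead.
The additional-duty order on 8544.56 targets Bralica, not Talova; it does not apply.
Duty = £513,789.43 × 0% = £0.00.
Line 2 (2890.61, Talova, 232 m², £26,851.68):
Base rate for 2890.61 is 11.5%.
Origin Talova qualifies under the Velica–Talova agreement and 2890.61 is covered: preferential rate Free applies instead.
Duty = £26,851.68 × 0% = £0.00.
Line 3 (5725.47, Talova, 3,634 pairs, £443,820.42):
Base rate for 5725.47 is 17%.
Origin Talova qualifies under the Velica–Talova agreement and 5725.47 is covered: preferential rate 12.5% applies instead.
The additional-duty order on 5725.47 targets Bralica, not Talova; it does not apply.
Duty = £443,820.42 × 12.5% = £55,477.55.
Total = £0.00 + £0.00 + £55,477.55 = £55,477.55.

£55,477.55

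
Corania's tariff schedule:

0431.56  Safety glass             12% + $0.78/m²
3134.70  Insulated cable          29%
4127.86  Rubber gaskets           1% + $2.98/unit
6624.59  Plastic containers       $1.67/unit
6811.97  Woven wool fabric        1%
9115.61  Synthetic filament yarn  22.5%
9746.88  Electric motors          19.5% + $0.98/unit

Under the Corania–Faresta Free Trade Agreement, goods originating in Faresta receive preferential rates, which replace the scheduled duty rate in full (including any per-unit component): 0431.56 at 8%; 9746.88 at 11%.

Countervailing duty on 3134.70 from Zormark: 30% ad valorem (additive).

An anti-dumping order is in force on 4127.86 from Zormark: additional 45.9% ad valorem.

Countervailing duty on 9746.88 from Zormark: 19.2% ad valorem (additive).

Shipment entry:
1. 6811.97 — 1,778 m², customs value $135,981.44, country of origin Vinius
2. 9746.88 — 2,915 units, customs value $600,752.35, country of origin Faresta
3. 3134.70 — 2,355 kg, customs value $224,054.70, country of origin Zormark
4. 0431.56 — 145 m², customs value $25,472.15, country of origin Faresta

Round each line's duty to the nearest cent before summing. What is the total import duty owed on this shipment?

$201,672.61

Line 1 (6811.97, Vinius, 1,778 m², $135,981.44):
Base rate for 6811.97 is 1%.
Duty = $135,981.44 × 1% = $1,359.81.
Line 2 (9746.88, Faresta, 2,915 units, $600,752.35):
Base rate for 9746.88 is 19.5% + $0.98/unit.
Origin Faresta qualifies under the Corania–Faresta agreement and 9746.88 is covered: preferential rate 11% applies instead.
The additional-duty order on 9746.88 targets Zormark, not Faresta; it does not apply.
Duty = $600,752.35 × 11% = $66,082.76.
Line 3 (3134.70, Zormark, 2,355 kg, $224,054.70):
Base rate for 3134.70 is 29%.
Additional duty on 3134.70 from Zormark: +30%. Applied ad valorem rate: 29% + 30% = 59%.
Duty = $224,054.70 × 59% = $132,192.27.
Line 4 (0431.56, Faresta, 145 m², $25,472.15):
Base rate for 0431.56 is 12% + $0.78/m².
Origin Faresta qualifies under the Corania–Faresta agreement and 0431.56 is covered: preferential rate 8% applies instead.
Duty = $25,472.15 × 8% = $2,037.77.
Total = $1,359.81 + $66,082.76 + $132,192.27 + $2,037.77 = $201,672.61.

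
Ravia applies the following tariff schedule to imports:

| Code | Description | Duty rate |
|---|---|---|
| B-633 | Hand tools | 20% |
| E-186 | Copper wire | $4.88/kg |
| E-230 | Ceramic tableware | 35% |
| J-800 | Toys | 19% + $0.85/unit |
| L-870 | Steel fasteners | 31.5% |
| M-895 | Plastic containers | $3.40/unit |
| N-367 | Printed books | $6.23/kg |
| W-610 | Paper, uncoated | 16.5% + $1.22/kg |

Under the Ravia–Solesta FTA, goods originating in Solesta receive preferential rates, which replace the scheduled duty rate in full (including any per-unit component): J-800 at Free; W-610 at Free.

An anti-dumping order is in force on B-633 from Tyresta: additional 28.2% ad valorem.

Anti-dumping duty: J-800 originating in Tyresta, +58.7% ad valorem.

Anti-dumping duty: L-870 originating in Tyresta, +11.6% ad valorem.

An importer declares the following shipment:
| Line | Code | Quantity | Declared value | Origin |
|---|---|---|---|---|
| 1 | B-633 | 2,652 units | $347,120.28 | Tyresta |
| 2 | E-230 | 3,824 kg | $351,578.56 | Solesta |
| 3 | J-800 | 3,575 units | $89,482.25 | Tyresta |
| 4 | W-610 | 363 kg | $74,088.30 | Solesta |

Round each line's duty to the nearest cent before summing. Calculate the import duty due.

$362,930.93

Line 1 (B-633, Tyresta, 2,652 units, $347,120.28):
Base rate for B-633 is 20%.
Additional duty on B-633 from Tyresta: +28.2%. Applied ad valorem rate: 20% + 28.2% = 48.2%.
Duty = $347,120.28 × 48.2% = $167,311.97.
Line 2 (E-230, Solesta, 3,824 kg, $351,578.56):
Base rate for E-230 is 35%.
Origin Solesta is the FTA partner but E-230 is not on the preference list; base rate stands.
Duty = $351,578.56 × 35% = $123,052.50.
Line 3 (J-800, Tyresta, 3,575 units, $89,482.25):
Base rate for J-800 is 19% + $0.85/unit.
J-800 has an FTA preferential rate, but origin Tyresta is not Solesta; base rate stands.
Additional duty on J-800 from Tyresta: +58.7%. Applied ad valorem rate: 19% + 58.7% = 77.7%.
Duty = $89,482.25 × 77.7% + 3,575 × $0.85 = $72,566.46.
Line 4 (W-610, Solesta, 363 kg, $74,088.30):
Base rate for W-610 is 16.5% + $1.22/kg.
Origin Solesta qualifies under the Ravia–Solesta agreement and W-610 is covered: preferential rate Free applies instead.
Duty = $74,088.30 × 0% = $0.00.
Total = $167,311.97 + $123,052.50 + $72,566.46 + $0.00 = $362,930.93.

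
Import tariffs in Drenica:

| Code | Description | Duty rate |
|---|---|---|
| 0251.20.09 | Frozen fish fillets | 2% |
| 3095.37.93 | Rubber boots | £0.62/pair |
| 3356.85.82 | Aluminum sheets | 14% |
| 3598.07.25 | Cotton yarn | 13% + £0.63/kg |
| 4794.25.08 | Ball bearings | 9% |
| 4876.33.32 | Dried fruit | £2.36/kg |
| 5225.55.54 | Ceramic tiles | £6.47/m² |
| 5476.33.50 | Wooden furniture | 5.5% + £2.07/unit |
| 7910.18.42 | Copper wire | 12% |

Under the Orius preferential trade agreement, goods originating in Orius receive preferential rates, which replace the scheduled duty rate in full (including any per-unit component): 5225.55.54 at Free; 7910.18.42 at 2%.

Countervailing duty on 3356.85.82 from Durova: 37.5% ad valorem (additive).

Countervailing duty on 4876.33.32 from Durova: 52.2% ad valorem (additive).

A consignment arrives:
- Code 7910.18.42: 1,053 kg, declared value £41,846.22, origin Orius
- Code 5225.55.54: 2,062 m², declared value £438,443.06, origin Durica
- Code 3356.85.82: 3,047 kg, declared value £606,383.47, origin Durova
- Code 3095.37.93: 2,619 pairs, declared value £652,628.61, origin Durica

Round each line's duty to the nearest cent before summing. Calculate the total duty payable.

Line 1 (7910.18.42, Orius, 1,053 kg, £41,846.22):
Base rate for 7910.18.42 is 12%.
Origin Orius qualifies under the Drenica–Orius agreement and 7910.18.42 is covered: preferential rate 2% applies instead.
Duty = £41,846.22 × 2% = £836.92.
Line 2 (5225.55.54, Durica, 2,062 m², £438,443.06):
Base rate for 5225.55.54 is £6.47/m².
5225.55.54 has an FTA preferential rate, but origin Durica is not Orius; base rate stands.
Duty = 2,062 × £6.47 = £13,341.14.
Line 3 (3356.85.82, Durova, 3,047 kg, £606,383.47):
Base rate for 3356.85.82 is 14%.
Additional duty on 3356.85.82 from Durova: +37.5%. Applied ad valorem rate: 14% + 37.5% = 51.5%.
Duty = £606,383.47 × 51.5% = £312,287.49.
Line 4 (3095.37.93, Durica, 2,619 pairs, £652,628.61):
Base rate for 3095.37.93 is £0.62/pair.
Duty = 2,619 × £0.62 = £1,623.78.
Total = £836.92 + £13,341.14 + £312,287.49 + £1,623.78 = £328,089.33.

£328,089.33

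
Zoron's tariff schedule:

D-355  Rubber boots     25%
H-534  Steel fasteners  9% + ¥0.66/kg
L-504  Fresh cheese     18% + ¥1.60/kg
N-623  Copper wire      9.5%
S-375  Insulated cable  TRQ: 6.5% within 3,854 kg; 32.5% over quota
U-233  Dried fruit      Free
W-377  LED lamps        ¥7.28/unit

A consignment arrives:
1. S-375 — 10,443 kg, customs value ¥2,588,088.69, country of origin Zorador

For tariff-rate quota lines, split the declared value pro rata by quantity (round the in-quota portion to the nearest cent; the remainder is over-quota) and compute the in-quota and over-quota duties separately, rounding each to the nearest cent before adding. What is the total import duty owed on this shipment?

¥592,793.25

Line 1 (S-375, Zorador, 10,443 kg, ¥2,588,088.69):
Code S-375 is under a tariff-rate quota (threshold 3,854 kg). In-quota: 3,854 kg at 6.5%; over-quota: 6,589 kg at 32.5%.
Pro-rata value split: in-quota = ¥2,588,088.69 × 3,854/10,443 = ¥955,136.82; over-quota = ¥2,588,088.69 − ¥955,136.82 = ¥1,632,951.87.
In-quota duty = ¥955,136.82 × 6.5% = ¥62,083.89. Over-quota duty = ¥1,632,951.87 × 32.5% = ¥530,709.36.
Line duty = ¥62,083.89 + ¥530,709.36 = ¥592,793.25.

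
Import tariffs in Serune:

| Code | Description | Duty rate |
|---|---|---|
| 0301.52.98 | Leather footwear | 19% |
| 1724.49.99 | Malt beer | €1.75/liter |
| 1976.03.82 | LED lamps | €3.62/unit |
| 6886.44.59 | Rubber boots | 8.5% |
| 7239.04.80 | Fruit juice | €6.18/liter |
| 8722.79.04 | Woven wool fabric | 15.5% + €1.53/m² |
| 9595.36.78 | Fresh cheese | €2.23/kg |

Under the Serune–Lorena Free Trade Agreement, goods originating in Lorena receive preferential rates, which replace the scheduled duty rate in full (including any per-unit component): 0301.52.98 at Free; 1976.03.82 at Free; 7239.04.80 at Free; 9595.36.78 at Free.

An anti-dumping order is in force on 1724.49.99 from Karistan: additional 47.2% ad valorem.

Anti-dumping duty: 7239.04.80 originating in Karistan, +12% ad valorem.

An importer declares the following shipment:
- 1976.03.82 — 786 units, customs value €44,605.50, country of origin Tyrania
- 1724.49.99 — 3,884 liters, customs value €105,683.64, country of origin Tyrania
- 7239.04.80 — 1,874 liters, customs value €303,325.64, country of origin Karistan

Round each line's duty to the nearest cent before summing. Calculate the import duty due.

Line 1 (1976.03.82, Tyrania, 786 units, €44,605.50):
Base rate for 1976.03.82 is €3.62/unit.
1976.03.82 has an FTA preferential rate, but origin Tyrania is not Lorena; base rate stands.
Duty = 786 × €3.62 = €2,845.32.
Line 2 (1724.49.99, Tyrania, 3,884 liters, €105,683.64):
Base rate for 1724.49.99 is €1.75/liter.
The additional-duty order on 1724.49.99 targets Karistan, not Tyrania; it does not apply.
Duty = 3,884 × €1.75 = €6,797.00.
Line 3 (7239.04.80, Karistan, 1,874 liters, €303,325.64):
Base rate for 7239.04.80 is €6.18/liter.
7239.04.80 has an FTA preferential rate, but origin Karistan is not Lorena; base rate stands.
Additional duty on 7239.04.80 from Karistan: +12% ad valorem. Applied ad valorem rate = 12%.
Duty = €303,325.64 × 12% + 1,874 × €6.18 = €47,980.40.
Total = €2,845.32 + €6,797.00 + €47,980.40 = €57,622.72.

€57,622.72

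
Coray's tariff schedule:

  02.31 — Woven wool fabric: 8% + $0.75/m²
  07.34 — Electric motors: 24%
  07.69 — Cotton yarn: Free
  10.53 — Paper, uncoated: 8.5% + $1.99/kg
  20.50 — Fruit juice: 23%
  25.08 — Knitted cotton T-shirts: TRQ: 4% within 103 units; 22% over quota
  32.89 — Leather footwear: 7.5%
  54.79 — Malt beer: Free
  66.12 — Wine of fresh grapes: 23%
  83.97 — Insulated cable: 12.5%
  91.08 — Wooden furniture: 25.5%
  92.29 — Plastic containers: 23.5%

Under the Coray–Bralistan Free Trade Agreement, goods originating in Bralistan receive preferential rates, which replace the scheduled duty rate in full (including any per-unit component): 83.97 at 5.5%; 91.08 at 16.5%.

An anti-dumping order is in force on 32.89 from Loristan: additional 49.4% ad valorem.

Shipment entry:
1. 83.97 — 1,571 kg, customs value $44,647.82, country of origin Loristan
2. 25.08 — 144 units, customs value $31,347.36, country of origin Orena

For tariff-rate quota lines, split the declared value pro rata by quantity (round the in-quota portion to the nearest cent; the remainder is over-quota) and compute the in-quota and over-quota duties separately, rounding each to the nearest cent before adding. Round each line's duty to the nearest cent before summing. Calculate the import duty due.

$8,441.42

Line 1 (83.97, Loristan, 1,571 kg, $44,647.82):
Base rate for 83.97 is 12.5%.
83.97 has an FTA preferential rate, but origin Loristan is not Bralistan; base rate stands.
Duty = $44,647.82 × 12.5% = $5,580.98.
Line 2 (25.08, Orena, 144 units, $31,347.36):
Code 25.08 is under a tariff-rate quota (threshold 103 units). In-quota: 103 units at 4%; over-quota: 41 units at 22%.
Pro-rata value split: in-quota = $31,347.36 × 103/144 = $22,422.07; over-quota = $31,347.36 − $22,422.07 = $8,925.29.
In-quota duty = $22,422.07 × 4% = $896.88. Over-quota duty = $8,925.29 × 22% = $1,963.56.
Line duty = $896.88 + $1,963.56 = $2,860.44.
Total = $5,580.98 + $2,860.44 = $8,441.42.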